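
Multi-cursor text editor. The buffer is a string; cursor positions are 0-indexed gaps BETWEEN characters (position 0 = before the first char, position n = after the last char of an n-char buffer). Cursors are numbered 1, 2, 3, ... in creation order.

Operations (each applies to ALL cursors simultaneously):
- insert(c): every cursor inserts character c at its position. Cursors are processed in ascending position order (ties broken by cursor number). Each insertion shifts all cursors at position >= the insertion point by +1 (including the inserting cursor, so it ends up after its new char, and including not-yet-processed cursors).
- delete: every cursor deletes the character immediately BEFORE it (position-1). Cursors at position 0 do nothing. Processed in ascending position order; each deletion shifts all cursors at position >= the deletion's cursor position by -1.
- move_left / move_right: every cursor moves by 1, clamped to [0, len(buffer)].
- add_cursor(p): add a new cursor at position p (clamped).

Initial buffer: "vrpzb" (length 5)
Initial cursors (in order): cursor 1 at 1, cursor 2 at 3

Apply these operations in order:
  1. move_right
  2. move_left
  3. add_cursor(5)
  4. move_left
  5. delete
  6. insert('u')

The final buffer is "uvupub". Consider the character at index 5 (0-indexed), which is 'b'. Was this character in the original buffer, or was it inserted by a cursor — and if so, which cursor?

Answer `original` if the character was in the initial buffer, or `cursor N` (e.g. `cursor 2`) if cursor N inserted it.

After op 1 (move_right): buffer="vrpzb" (len 5), cursors c1@2 c2@4, authorship .....
After op 2 (move_left): buffer="vrpzb" (len 5), cursors c1@1 c2@3, authorship .....
After op 3 (add_cursor(5)): buffer="vrpzb" (len 5), cursors c1@1 c2@3 c3@5, authorship .....
After op 4 (move_left): buffer="vrpzb" (len 5), cursors c1@0 c2@2 c3@4, authorship .....
After op 5 (delete): buffer="vpb" (len 3), cursors c1@0 c2@1 c3@2, authorship ...
After op 6 (insert('u')): buffer="uvupub" (len 6), cursors c1@1 c2@3 c3@5, authorship 1.2.3.
Authorship (.=original, N=cursor N): 1 . 2 . 3 .
Index 5: author = original

Answer: original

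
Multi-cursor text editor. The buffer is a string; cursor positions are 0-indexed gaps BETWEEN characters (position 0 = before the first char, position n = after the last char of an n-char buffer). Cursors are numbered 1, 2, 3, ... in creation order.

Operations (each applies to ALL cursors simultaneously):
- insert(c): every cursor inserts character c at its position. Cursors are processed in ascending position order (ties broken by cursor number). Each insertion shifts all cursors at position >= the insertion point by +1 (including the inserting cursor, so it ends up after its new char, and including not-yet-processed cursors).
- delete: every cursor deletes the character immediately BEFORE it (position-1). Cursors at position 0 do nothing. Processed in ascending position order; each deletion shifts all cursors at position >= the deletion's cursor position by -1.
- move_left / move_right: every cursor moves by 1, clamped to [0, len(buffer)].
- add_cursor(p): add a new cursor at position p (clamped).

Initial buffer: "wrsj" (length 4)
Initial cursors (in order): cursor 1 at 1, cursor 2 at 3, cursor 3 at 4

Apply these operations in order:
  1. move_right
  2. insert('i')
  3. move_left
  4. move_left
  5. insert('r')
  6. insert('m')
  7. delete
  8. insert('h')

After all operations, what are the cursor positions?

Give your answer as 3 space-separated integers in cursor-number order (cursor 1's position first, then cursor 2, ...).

Answer: 3 11 11

Derivation:
After op 1 (move_right): buffer="wrsj" (len 4), cursors c1@2 c2@4 c3@4, authorship ....
After op 2 (insert('i')): buffer="wrisjii" (len 7), cursors c1@3 c2@7 c3@7, authorship ..1..23
After op 3 (move_left): buffer="wrisjii" (len 7), cursors c1@2 c2@6 c3@6, authorship ..1..23
After op 4 (move_left): buffer="wrisjii" (len 7), cursors c1@1 c2@5 c3@5, authorship ..1..23
After op 5 (insert('r')): buffer="wrrisjrrii" (len 10), cursors c1@2 c2@8 c3@8, authorship .1.1..2323
After op 6 (insert('m')): buffer="wrmrisjrrmmii" (len 13), cursors c1@3 c2@11 c3@11, authorship .11.1..232323
After op 7 (delete): buffer="wrrisjrrii" (len 10), cursors c1@2 c2@8 c3@8, authorship .1.1..2323
After op 8 (insert('h')): buffer="wrhrisjrrhhii" (len 13), cursors c1@3 c2@11 c3@11, authorship .11.1..232323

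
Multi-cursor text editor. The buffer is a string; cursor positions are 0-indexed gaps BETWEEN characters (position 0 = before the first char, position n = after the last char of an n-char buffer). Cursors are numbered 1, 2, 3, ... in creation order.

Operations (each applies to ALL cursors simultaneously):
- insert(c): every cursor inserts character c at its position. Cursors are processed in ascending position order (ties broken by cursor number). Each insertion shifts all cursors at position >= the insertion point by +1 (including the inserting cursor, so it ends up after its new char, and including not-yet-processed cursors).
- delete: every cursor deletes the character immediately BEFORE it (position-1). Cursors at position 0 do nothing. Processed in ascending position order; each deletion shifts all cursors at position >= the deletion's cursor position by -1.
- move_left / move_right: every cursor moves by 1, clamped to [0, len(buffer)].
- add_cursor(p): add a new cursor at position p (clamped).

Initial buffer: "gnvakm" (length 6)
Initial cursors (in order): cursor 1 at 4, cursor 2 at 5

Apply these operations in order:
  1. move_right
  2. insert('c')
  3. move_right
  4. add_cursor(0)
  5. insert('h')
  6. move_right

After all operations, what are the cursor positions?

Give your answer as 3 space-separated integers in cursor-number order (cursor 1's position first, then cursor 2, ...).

After op 1 (move_right): buffer="gnvakm" (len 6), cursors c1@5 c2@6, authorship ......
After op 2 (insert('c')): buffer="gnvakcmc" (len 8), cursors c1@6 c2@8, authorship .....1.2
After op 3 (move_right): buffer="gnvakcmc" (len 8), cursors c1@7 c2@8, authorship .....1.2
After op 4 (add_cursor(0)): buffer="gnvakcmc" (len 8), cursors c3@0 c1@7 c2@8, authorship .....1.2
After op 5 (insert('h')): buffer="hgnvakcmhch" (len 11), cursors c3@1 c1@9 c2@11, authorship 3.....1.122
After op 6 (move_right): buffer="hgnvakcmhch" (len 11), cursors c3@2 c1@10 c2@11, authorship 3.....1.122

Answer: 10 11 2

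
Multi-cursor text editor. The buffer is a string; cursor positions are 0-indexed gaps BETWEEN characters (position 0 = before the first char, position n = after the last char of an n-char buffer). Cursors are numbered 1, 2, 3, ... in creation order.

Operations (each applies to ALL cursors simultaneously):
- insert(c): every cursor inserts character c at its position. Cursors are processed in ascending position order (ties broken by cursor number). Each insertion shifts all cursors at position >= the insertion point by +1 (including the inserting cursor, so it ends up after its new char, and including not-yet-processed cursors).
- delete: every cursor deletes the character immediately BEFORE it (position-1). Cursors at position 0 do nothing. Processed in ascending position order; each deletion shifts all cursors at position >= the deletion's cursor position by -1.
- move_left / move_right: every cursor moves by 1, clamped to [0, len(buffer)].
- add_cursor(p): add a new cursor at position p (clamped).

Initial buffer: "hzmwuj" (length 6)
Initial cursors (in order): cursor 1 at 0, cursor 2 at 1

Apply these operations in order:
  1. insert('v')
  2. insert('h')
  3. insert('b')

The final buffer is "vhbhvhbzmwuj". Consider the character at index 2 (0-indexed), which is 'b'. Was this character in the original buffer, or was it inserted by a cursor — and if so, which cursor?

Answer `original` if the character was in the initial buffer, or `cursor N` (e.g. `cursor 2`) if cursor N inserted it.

After op 1 (insert('v')): buffer="vhvzmwuj" (len 8), cursors c1@1 c2@3, authorship 1.2.....
After op 2 (insert('h')): buffer="vhhvhzmwuj" (len 10), cursors c1@2 c2@5, authorship 11.22.....
After op 3 (insert('b')): buffer="vhbhvhbzmwuj" (len 12), cursors c1@3 c2@7, authorship 111.222.....
Authorship (.=original, N=cursor N): 1 1 1 . 2 2 2 . . . . .
Index 2: author = 1

Answer: cursor 1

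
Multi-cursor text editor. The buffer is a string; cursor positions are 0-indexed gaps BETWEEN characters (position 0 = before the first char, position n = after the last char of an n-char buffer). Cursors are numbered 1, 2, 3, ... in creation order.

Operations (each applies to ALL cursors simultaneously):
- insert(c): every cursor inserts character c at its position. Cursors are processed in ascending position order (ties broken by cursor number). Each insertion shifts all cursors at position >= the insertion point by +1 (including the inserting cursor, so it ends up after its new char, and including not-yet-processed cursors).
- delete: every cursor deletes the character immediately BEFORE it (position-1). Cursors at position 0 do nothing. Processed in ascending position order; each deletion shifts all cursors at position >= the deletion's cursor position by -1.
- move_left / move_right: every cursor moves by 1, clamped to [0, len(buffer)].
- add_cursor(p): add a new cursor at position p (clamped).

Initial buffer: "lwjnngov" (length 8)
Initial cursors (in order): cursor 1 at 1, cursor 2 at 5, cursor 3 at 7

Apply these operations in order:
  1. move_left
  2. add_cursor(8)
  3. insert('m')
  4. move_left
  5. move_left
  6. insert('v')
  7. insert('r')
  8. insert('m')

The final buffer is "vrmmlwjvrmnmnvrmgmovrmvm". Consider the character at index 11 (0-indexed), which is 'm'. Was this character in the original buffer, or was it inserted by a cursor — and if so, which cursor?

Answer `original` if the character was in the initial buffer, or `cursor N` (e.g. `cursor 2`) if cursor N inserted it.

Answer: cursor 2

Derivation:
After op 1 (move_left): buffer="lwjnngov" (len 8), cursors c1@0 c2@4 c3@6, authorship ........
After op 2 (add_cursor(8)): buffer="lwjnngov" (len 8), cursors c1@0 c2@4 c3@6 c4@8, authorship ........
After op 3 (insert('m')): buffer="mlwjnmngmovm" (len 12), cursors c1@1 c2@6 c3@9 c4@12, authorship 1....2..3..4
After op 4 (move_left): buffer="mlwjnmngmovm" (len 12), cursors c1@0 c2@5 c3@8 c4@11, authorship 1....2..3..4
After op 5 (move_left): buffer="mlwjnmngmovm" (len 12), cursors c1@0 c2@4 c3@7 c4@10, authorship 1....2..3..4
After op 6 (insert('v')): buffer="vmlwjvnmnvgmovvm" (len 16), cursors c1@1 c2@6 c3@10 c4@14, authorship 11...2.2.3.3.4.4
After op 7 (insert('r')): buffer="vrmlwjvrnmnvrgmovrvm" (len 20), cursors c1@2 c2@8 c3@13 c4@18, authorship 111...22.2.33.3.44.4
After op 8 (insert('m')): buffer="vrmmlwjvrmnmnvrmgmovrmvm" (len 24), cursors c1@3 c2@10 c3@16 c4@22, authorship 1111...222.2.333.3.444.4
Authorship (.=original, N=cursor N): 1 1 1 1 . . . 2 2 2 . 2 . 3 3 3 . 3 . 4 4 4 . 4
Index 11: author = 2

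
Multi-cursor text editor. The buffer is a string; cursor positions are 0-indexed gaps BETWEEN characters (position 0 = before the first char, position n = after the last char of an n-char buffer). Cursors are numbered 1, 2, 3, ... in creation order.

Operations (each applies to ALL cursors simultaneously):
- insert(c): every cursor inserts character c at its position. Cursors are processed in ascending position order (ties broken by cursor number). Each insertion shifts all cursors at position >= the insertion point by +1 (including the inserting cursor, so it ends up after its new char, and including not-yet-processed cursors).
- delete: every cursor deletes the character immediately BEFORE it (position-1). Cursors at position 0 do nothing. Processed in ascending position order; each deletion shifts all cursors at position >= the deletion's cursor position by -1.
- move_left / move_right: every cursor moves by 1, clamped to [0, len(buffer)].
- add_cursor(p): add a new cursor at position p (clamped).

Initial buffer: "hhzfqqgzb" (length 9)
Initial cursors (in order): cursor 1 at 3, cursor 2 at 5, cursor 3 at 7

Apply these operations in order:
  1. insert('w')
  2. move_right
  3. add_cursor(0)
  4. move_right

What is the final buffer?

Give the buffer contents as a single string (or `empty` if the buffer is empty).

Answer: hhzwfqwqgwzb

Derivation:
After op 1 (insert('w')): buffer="hhzwfqwqgwzb" (len 12), cursors c1@4 c2@7 c3@10, authorship ...1..2..3..
After op 2 (move_right): buffer="hhzwfqwqgwzb" (len 12), cursors c1@5 c2@8 c3@11, authorship ...1..2..3..
After op 3 (add_cursor(0)): buffer="hhzwfqwqgwzb" (len 12), cursors c4@0 c1@5 c2@8 c3@11, authorship ...1..2..3..
After op 4 (move_right): buffer="hhzwfqwqgwzb" (len 12), cursors c4@1 c1@6 c2@9 c3@12, authorship ...1..2..3..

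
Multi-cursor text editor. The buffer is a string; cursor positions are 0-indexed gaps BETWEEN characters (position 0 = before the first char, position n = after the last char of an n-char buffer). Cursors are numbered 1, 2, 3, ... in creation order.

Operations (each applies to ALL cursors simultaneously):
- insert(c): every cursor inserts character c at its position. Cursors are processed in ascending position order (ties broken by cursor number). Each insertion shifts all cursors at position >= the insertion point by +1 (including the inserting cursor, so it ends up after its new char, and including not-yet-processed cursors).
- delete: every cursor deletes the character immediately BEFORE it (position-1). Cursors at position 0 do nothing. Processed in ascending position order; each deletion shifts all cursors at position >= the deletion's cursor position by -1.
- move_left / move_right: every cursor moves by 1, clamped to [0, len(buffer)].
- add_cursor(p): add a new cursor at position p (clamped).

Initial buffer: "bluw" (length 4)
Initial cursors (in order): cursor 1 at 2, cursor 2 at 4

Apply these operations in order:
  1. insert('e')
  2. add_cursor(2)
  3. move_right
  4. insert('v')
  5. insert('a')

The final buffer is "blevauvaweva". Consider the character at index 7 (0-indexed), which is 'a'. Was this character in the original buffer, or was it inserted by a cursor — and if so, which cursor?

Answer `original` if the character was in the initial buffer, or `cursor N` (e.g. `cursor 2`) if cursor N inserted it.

After op 1 (insert('e')): buffer="bleuwe" (len 6), cursors c1@3 c2@6, authorship ..1..2
After op 2 (add_cursor(2)): buffer="bleuwe" (len 6), cursors c3@2 c1@3 c2@6, authorship ..1..2
After op 3 (move_right): buffer="bleuwe" (len 6), cursors c3@3 c1@4 c2@6, authorship ..1..2
After op 4 (insert('v')): buffer="blevuvwev" (len 9), cursors c3@4 c1@6 c2@9, authorship ..13.1.22
After op 5 (insert('a')): buffer="blevauvaweva" (len 12), cursors c3@5 c1@8 c2@12, authorship ..133.11.222
Authorship (.=original, N=cursor N): . . 1 3 3 . 1 1 . 2 2 2
Index 7: author = 1

Answer: cursor 1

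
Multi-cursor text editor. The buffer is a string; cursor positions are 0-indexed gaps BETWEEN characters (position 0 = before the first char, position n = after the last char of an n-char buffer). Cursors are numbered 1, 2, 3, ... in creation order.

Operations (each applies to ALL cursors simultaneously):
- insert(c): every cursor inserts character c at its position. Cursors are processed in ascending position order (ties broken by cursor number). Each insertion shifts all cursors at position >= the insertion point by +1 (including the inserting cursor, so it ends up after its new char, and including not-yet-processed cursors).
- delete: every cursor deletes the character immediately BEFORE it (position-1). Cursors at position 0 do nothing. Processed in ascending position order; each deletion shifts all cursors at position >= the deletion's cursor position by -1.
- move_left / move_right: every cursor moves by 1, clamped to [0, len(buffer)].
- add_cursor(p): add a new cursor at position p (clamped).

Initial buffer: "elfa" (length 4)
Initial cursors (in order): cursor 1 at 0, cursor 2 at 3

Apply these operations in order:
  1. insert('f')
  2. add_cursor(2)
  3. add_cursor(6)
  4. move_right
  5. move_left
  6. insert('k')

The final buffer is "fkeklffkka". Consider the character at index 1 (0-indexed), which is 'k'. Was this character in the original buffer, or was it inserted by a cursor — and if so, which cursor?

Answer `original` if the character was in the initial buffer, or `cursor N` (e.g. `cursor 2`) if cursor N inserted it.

After op 1 (insert('f')): buffer="felffa" (len 6), cursors c1@1 c2@5, authorship 1...2.
After op 2 (add_cursor(2)): buffer="felffa" (len 6), cursors c1@1 c3@2 c2@5, authorship 1...2.
After op 3 (add_cursor(6)): buffer="felffa" (len 6), cursors c1@1 c3@2 c2@5 c4@6, authorship 1...2.
After op 4 (move_right): buffer="felffa" (len 6), cursors c1@2 c3@3 c2@6 c4@6, authorship 1...2.
After op 5 (move_left): buffer="felffa" (len 6), cursors c1@1 c3@2 c2@5 c4@5, authorship 1...2.
After op 6 (insert('k')): buffer="fkeklffkka" (len 10), cursors c1@2 c3@4 c2@9 c4@9, authorship 11.3..224.
Authorship (.=original, N=cursor N): 1 1 . 3 . . 2 2 4 .
Index 1: author = 1

Answer: cursor 1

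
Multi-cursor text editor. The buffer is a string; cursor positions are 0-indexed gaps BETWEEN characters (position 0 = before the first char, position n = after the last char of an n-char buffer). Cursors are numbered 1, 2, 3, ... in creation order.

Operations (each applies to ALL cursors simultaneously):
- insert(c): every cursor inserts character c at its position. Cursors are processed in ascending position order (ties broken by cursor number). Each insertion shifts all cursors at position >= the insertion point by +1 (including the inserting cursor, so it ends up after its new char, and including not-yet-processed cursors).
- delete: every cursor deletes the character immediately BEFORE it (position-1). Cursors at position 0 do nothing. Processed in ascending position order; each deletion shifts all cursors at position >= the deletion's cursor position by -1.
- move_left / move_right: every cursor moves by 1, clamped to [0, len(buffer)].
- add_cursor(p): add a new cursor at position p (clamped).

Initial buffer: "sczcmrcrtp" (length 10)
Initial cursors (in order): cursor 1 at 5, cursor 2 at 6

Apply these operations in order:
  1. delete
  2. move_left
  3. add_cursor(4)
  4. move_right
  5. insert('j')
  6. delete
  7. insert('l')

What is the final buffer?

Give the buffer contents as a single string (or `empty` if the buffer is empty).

Answer: sczcllclrtp

Derivation:
After op 1 (delete): buffer="sczccrtp" (len 8), cursors c1@4 c2@4, authorship ........
After op 2 (move_left): buffer="sczccrtp" (len 8), cursors c1@3 c2@3, authorship ........
After op 3 (add_cursor(4)): buffer="sczccrtp" (len 8), cursors c1@3 c2@3 c3@4, authorship ........
After op 4 (move_right): buffer="sczccrtp" (len 8), cursors c1@4 c2@4 c3@5, authorship ........
After op 5 (insert('j')): buffer="sczcjjcjrtp" (len 11), cursors c1@6 c2@6 c3@8, authorship ....12.3...
After op 6 (delete): buffer="sczccrtp" (len 8), cursors c1@4 c2@4 c3@5, authorship ........
After op 7 (insert('l')): buffer="sczcllclrtp" (len 11), cursors c1@6 c2@6 c3@8, authorship ....12.3...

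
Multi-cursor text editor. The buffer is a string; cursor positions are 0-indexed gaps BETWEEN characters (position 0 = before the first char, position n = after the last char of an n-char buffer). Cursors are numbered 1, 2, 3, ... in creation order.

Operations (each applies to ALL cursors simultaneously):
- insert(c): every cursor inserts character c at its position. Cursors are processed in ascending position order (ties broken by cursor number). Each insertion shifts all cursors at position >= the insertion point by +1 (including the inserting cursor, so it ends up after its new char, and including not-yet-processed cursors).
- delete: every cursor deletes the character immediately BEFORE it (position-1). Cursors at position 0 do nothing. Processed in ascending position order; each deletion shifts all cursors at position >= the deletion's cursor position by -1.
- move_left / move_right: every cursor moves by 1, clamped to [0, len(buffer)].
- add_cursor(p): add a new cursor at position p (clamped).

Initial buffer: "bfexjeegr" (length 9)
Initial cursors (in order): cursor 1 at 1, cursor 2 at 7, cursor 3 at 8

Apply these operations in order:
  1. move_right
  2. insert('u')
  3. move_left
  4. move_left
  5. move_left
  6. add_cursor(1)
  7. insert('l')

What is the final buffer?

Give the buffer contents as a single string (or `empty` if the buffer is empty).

Answer: lblfuexjelegluru

Derivation:
After op 1 (move_right): buffer="bfexjeegr" (len 9), cursors c1@2 c2@8 c3@9, authorship .........
After op 2 (insert('u')): buffer="bfuexjeeguru" (len 12), cursors c1@3 c2@10 c3@12, authorship ..1......2.3
After op 3 (move_left): buffer="bfuexjeeguru" (len 12), cursors c1@2 c2@9 c3@11, authorship ..1......2.3
After op 4 (move_left): buffer="bfuexjeeguru" (len 12), cursors c1@1 c2@8 c3@10, authorship ..1......2.3
After op 5 (move_left): buffer="bfuexjeeguru" (len 12), cursors c1@0 c2@7 c3@9, authorship ..1......2.3
After op 6 (add_cursor(1)): buffer="bfuexjeeguru" (len 12), cursors c1@0 c4@1 c2@7 c3@9, authorship ..1......2.3
After op 7 (insert('l')): buffer="lblfuexjelegluru" (len 16), cursors c1@1 c4@3 c2@10 c3@13, authorship 1.4.1....2..32.3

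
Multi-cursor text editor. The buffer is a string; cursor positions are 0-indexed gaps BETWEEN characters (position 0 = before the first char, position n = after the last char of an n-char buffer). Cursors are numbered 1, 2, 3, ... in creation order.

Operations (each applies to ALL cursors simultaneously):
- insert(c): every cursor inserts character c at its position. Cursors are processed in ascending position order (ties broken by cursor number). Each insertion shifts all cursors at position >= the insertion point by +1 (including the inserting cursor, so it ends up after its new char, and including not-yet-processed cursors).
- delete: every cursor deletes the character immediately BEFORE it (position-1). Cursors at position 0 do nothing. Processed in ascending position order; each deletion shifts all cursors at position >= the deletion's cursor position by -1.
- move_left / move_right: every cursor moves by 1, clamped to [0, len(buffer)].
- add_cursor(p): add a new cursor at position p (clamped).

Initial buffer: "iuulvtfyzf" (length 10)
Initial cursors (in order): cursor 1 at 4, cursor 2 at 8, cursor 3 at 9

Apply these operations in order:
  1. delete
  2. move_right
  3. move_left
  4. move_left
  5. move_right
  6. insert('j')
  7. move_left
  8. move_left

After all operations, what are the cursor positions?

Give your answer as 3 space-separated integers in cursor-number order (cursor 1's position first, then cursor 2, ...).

After op 1 (delete): buffer="iuuvtff" (len 7), cursors c1@3 c2@6 c3@6, authorship .......
After op 2 (move_right): buffer="iuuvtff" (len 7), cursors c1@4 c2@7 c3@7, authorship .......
After op 3 (move_left): buffer="iuuvtff" (len 7), cursors c1@3 c2@6 c3@6, authorship .......
After op 4 (move_left): buffer="iuuvtff" (len 7), cursors c1@2 c2@5 c3@5, authorship .......
After op 5 (move_right): buffer="iuuvtff" (len 7), cursors c1@3 c2@6 c3@6, authorship .......
After op 6 (insert('j')): buffer="iuujvtfjjf" (len 10), cursors c1@4 c2@9 c3@9, authorship ...1...23.
After op 7 (move_left): buffer="iuujvtfjjf" (len 10), cursors c1@3 c2@8 c3@8, authorship ...1...23.
After op 8 (move_left): buffer="iuujvtfjjf" (len 10), cursors c1@2 c2@7 c3@7, authorship ...1...23.

Answer: 2 7 7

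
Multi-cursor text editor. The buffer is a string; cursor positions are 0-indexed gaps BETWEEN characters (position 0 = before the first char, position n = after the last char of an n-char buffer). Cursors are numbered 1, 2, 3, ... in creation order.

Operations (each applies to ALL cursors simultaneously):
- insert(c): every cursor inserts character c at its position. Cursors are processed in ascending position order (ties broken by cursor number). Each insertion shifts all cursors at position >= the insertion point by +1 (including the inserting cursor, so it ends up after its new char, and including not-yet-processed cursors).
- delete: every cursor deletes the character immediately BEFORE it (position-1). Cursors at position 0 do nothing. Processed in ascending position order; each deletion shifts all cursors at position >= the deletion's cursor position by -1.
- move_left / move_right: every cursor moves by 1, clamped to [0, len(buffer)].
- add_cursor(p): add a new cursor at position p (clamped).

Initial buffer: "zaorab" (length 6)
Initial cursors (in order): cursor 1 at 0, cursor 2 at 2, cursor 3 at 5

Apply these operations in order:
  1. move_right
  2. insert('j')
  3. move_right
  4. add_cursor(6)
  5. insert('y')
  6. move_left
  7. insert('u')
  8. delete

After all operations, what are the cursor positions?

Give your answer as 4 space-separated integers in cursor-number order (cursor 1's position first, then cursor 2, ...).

After op 1 (move_right): buffer="zaorab" (len 6), cursors c1@1 c2@3 c3@6, authorship ......
After op 2 (insert('j')): buffer="zjaojrabj" (len 9), cursors c1@2 c2@5 c3@9, authorship .1..2...3
After op 3 (move_right): buffer="zjaojrabj" (len 9), cursors c1@3 c2@6 c3@9, authorship .1..2...3
After op 4 (add_cursor(6)): buffer="zjaojrabj" (len 9), cursors c1@3 c2@6 c4@6 c3@9, authorship .1..2...3
After op 5 (insert('y')): buffer="zjayojryyabjy" (len 13), cursors c1@4 c2@9 c4@9 c3@13, authorship .1.1.2.24..33
After op 6 (move_left): buffer="zjayojryyabjy" (len 13), cursors c1@3 c2@8 c4@8 c3@12, authorship .1.1.2.24..33
After op 7 (insert('u')): buffer="zjauyojryuuyabjuy" (len 17), cursors c1@4 c2@11 c4@11 c3@16, authorship .1.11.2.2244..333
After op 8 (delete): buffer="zjayojryyabjy" (len 13), cursors c1@3 c2@8 c4@8 c3@12, authorship .1.1.2.24..33

Answer: 3 8 12 8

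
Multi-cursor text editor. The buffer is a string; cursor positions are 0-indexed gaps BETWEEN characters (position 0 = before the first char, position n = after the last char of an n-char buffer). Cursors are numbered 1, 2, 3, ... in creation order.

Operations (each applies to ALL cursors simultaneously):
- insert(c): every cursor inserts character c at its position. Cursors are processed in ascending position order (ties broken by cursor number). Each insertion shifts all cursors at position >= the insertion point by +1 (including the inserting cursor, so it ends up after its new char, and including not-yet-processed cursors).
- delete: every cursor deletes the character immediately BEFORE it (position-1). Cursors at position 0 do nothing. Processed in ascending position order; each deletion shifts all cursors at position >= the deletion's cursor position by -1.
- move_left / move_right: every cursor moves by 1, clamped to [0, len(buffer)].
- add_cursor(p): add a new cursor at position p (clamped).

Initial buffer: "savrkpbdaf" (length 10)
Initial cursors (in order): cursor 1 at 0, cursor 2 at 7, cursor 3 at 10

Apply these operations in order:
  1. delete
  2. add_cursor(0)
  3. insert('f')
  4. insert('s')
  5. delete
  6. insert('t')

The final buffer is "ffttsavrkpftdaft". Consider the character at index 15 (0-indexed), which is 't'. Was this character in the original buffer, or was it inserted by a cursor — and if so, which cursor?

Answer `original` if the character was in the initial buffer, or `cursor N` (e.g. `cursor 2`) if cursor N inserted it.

After op 1 (delete): buffer="savrkpda" (len 8), cursors c1@0 c2@6 c3@8, authorship ........
After op 2 (add_cursor(0)): buffer="savrkpda" (len 8), cursors c1@0 c4@0 c2@6 c3@8, authorship ........
After op 3 (insert('f')): buffer="ffsavrkpfdaf" (len 12), cursors c1@2 c4@2 c2@9 c3@12, authorship 14......2..3
After op 4 (insert('s')): buffer="ffsssavrkpfsdafs" (len 16), cursors c1@4 c4@4 c2@12 c3@16, authorship 1414......22..33
After op 5 (delete): buffer="ffsavrkpfdaf" (len 12), cursors c1@2 c4@2 c2@9 c3@12, authorship 14......2..3
After op 6 (insert('t')): buffer="ffttsavrkpftdaft" (len 16), cursors c1@4 c4@4 c2@12 c3@16, authorship 1414......22..33
Authorship (.=original, N=cursor N): 1 4 1 4 . . . . . . 2 2 . . 3 3
Index 15: author = 3

Answer: cursor 3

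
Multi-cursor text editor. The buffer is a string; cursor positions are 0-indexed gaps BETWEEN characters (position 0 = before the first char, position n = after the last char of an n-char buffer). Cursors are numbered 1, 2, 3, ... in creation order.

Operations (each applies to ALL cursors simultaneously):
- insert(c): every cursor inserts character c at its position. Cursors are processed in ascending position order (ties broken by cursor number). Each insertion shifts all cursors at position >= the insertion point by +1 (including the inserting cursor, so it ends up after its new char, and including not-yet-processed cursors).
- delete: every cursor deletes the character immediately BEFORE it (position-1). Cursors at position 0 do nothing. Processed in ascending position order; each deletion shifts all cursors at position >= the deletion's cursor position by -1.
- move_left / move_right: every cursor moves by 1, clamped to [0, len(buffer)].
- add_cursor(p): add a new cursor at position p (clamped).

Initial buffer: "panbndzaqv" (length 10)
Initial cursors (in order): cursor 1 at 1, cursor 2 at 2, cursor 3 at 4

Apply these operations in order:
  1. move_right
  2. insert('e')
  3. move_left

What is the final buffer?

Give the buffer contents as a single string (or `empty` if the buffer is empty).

After op 1 (move_right): buffer="panbndzaqv" (len 10), cursors c1@2 c2@3 c3@5, authorship ..........
After op 2 (insert('e')): buffer="paenebnedzaqv" (len 13), cursors c1@3 c2@5 c3@8, authorship ..1.2..3.....
After op 3 (move_left): buffer="paenebnedzaqv" (len 13), cursors c1@2 c2@4 c3@7, authorship ..1.2..3.....

Answer: paenebnedzaqv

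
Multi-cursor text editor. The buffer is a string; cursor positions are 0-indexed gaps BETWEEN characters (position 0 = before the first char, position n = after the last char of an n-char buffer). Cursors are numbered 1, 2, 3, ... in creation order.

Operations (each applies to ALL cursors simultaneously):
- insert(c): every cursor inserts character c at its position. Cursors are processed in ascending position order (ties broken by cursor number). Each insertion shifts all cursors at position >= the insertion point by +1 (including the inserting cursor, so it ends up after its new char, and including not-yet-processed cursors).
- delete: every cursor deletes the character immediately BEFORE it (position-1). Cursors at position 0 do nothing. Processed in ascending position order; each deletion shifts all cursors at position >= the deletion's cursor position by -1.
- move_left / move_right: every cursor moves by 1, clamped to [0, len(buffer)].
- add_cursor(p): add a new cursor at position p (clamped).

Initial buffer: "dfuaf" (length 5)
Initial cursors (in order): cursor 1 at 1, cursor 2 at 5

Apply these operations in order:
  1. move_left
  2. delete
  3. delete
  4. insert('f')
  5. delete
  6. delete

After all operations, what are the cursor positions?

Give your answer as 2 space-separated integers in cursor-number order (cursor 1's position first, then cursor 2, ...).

After op 1 (move_left): buffer="dfuaf" (len 5), cursors c1@0 c2@4, authorship .....
After op 2 (delete): buffer="dfuf" (len 4), cursors c1@0 c2@3, authorship ....
After op 3 (delete): buffer="dff" (len 3), cursors c1@0 c2@2, authorship ...
After op 4 (insert('f')): buffer="fdfff" (len 5), cursors c1@1 c2@4, authorship 1..2.
After op 5 (delete): buffer="dff" (len 3), cursors c1@0 c2@2, authorship ...
After op 6 (delete): buffer="df" (len 2), cursors c1@0 c2@1, authorship ..

Answer: 0 1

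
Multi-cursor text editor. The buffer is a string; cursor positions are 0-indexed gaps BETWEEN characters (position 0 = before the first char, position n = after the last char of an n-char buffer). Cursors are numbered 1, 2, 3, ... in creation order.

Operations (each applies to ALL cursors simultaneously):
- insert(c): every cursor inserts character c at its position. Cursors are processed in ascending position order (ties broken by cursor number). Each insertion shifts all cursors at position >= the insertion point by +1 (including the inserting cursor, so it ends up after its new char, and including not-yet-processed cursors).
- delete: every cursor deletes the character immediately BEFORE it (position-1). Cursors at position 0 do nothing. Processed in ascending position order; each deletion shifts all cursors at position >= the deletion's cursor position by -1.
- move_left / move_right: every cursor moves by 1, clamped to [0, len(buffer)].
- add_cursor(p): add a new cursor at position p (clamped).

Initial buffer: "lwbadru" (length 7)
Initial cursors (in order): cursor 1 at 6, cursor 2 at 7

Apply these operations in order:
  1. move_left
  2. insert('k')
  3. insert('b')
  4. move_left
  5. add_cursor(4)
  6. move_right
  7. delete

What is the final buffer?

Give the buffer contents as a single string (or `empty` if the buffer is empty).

After op 1 (move_left): buffer="lwbadru" (len 7), cursors c1@5 c2@6, authorship .......
After op 2 (insert('k')): buffer="lwbadkrku" (len 9), cursors c1@6 c2@8, authorship .....1.2.
After op 3 (insert('b')): buffer="lwbadkbrkbu" (len 11), cursors c1@7 c2@10, authorship .....11.22.
After op 4 (move_left): buffer="lwbadkbrkbu" (len 11), cursors c1@6 c2@9, authorship .....11.22.
After op 5 (add_cursor(4)): buffer="lwbadkbrkbu" (len 11), cursors c3@4 c1@6 c2@9, authorship .....11.22.
After op 6 (move_right): buffer="lwbadkbrkbu" (len 11), cursors c3@5 c1@7 c2@10, authorship .....11.22.
After op 7 (delete): buffer="lwbakrku" (len 8), cursors c3@4 c1@5 c2@7, authorship ....1.2.

Answer: lwbakrku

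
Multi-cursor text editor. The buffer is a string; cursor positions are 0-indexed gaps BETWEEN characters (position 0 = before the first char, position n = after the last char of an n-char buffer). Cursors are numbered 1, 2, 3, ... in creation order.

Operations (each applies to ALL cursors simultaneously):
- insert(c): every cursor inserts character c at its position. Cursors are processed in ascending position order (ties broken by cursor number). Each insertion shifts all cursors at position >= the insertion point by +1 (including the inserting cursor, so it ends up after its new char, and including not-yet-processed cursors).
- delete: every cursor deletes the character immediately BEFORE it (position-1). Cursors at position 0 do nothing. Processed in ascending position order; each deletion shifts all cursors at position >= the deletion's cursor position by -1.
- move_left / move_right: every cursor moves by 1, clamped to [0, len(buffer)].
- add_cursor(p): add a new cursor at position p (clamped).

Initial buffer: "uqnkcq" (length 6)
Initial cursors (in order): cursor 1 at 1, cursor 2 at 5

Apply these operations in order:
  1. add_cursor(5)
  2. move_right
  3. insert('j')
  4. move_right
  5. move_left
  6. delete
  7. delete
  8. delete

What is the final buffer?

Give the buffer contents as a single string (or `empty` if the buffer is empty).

After op 1 (add_cursor(5)): buffer="uqnkcq" (len 6), cursors c1@1 c2@5 c3@5, authorship ......
After op 2 (move_right): buffer="uqnkcq" (len 6), cursors c1@2 c2@6 c3@6, authorship ......
After op 3 (insert('j')): buffer="uqjnkcqjj" (len 9), cursors c1@3 c2@9 c3@9, authorship ..1....23
After op 4 (move_right): buffer="uqjnkcqjj" (len 9), cursors c1@4 c2@9 c3@9, authorship ..1....23
After op 5 (move_left): buffer="uqjnkcqjj" (len 9), cursors c1@3 c2@8 c3@8, authorship ..1....23
After op 6 (delete): buffer="uqnkcj" (len 6), cursors c1@2 c2@5 c3@5, authorship .....3
After op 7 (delete): buffer="unj" (len 3), cursors c1@1 c2@2 c3@2, authorship ..3
After op 8 (delete): buffer="j" (len 1), cursors c1@0 c2@0 c3@0, authorship 3

Answer: j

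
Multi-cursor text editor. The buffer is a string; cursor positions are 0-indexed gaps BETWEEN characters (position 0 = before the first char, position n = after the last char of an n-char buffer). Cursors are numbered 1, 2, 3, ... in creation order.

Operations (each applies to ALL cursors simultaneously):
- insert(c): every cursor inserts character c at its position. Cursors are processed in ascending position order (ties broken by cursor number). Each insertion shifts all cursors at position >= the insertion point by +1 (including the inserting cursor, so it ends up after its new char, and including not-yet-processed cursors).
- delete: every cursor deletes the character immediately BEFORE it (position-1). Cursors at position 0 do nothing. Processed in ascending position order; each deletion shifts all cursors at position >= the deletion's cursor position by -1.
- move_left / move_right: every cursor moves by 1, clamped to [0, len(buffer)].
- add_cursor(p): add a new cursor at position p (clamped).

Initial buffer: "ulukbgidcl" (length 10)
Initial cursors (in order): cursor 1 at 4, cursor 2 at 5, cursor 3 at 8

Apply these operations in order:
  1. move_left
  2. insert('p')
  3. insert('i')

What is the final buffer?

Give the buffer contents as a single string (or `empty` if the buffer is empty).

After op 1 (move_left): buffer="ulukbgidcl" (len 10), cursors c1@3 c2@4 c3@7, authorship ..........
After op 2 (insert('p')): buffer="ulupkpbgipdcl" (len 13), cursors c1@4 c2@6 c3@10, authorship ...1.2...3...
After op 3 (insert('i')): buffer="ulupikpibgipidcl" (len 16), cursors c1@5 c2@8 c3@13, authorship ...11.22...33...

Answer: ulupikpibgipidcl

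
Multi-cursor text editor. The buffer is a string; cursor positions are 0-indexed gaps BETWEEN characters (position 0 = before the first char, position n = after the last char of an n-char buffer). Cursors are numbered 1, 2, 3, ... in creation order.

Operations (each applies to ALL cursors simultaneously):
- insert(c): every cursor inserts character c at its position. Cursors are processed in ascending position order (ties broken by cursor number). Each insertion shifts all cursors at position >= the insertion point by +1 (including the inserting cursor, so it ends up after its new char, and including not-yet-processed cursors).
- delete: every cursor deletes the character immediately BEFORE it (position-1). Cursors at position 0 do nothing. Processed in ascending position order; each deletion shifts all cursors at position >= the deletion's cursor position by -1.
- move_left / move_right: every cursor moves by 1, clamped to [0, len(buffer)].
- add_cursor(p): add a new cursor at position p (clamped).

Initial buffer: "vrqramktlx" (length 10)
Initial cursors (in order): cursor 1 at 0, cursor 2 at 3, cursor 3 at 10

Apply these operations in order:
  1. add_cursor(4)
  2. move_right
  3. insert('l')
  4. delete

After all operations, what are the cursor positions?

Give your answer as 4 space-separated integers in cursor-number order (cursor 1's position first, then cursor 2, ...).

After op 1 (add_cursor(4)): buffer="vrqramktlx" (len 10), cursors c1@0 c2@3 c4@4 c3@10, authorship ..........
After op 2 (move_right): buffer="vrqramktlx" (len 10), cursors c1@1 c2@4 c4@5 c3@10, authorship ..........
After op 3 (insert('l')): buffer="vlrqrlalmktlxl" (len 14), cursors c1@2 c2@6 c4@8 c3@14, authorship .1...2.4.....3
After op 4 (delete): buffer="vrqramktlx" (len 10), cursors c1@1 c2@4 c4@5 c3@10, authorship ..........

Answer: 1 4 10 5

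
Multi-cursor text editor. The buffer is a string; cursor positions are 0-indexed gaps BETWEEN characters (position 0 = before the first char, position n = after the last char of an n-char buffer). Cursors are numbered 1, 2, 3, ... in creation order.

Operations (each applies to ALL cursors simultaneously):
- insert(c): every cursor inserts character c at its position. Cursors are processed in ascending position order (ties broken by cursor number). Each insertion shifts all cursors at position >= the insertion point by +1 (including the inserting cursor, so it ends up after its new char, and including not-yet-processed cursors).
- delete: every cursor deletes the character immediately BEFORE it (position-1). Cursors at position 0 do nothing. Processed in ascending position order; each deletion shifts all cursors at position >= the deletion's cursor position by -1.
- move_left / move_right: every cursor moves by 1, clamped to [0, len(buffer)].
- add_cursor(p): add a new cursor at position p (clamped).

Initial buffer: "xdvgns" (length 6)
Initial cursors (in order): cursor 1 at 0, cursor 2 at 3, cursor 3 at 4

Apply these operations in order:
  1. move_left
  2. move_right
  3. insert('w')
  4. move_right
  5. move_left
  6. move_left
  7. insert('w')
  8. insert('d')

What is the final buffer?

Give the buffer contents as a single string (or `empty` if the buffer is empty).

Answer: xwdwdvwdwgwdwns

Derivation:
After op 1 (move_left): buffer="xdvgns" (len 6), cursors c1@0 c2@2 c3@3, authorship ......
After op 2 (move_right): buffer="xdvgns" (len 6), cursors c1@1 c2@3 c3@4, authorship ......
After op 3 (insert('w')): buffer="xwdvwgwns" (len 9), cursors c1@2 c2@5 c3@7, authorship .1..2.3..
After op 4 (move_right): buffer="xwdvwgwns" (len 9), cursors c1@3 c2@6 c3@8, authorship .1..2.3..
After op 5 (move_left): buffer="xwdvwgwns" (len 9), cursors c1@2 c2@5 c3@7, authorship .1..2.3..
After op 6 (move_left): buffer="xwdvwgwns" (len 9), cursors c1@1 c2@4 c3@6, authorship .1..2.3..
After op 7 (insert('w')): buffer="xwwdvwwgwwns" (len 12), cursors c1@2 c2@6 c3@9, authorship .11..22.33..
After op 8 (insert('d')): buffer="xwdwdvwdwgwdwns" (len 15), cursors c1@3 c2@8 c3@12, authorship .111..222.333..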